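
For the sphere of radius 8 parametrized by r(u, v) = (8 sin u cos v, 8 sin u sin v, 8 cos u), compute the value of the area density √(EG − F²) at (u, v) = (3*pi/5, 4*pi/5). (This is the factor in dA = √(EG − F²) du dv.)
√(EG − F²)|_{(3*pi/5, 4*pi/5)} = 16*sqrt(2*sqrt(5) + 10)

E = 64, F = 0, G = 64*sin(u)^2, so EG − F² = 4096*sin(u)^2. Taking the positive square root: √(EG − F²) = 64*Abs(sin(u)). At (u, v) = (3*pi/5, 4*pi/5): 16*sqrt(2*sqrt(5) + 10).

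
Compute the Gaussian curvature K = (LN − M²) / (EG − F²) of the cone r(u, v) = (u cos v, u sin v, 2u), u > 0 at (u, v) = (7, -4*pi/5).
K = 0

Coefficients of the first fundamental form: E = 5, F = 0, G = u^2.
Coefficients of the second fundamental form: L = 0, M = 0, N = 2*sqrt(5)*u^2/(5*Abs(u)).
Assemble K = (LN − M²)/(EG − F²) = 0. At (u, v) = (7, -4*pi/5): K = 0.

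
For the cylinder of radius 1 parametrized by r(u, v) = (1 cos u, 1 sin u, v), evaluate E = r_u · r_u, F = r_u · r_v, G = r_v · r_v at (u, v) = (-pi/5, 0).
E = 1;  F = 0;  G = 1

Partials: r_u = (-sin(u), cos(u), 0), r_v = (0, 0, 1). As functions of (u, v):
  E = r_u · r_u = 1,
  F = r_u · r_v = 0,
  G = r_v · r_v = 1.
Evaluating at (u, v) = (-pi/5, 0): E = 1, F = 0, G = 1.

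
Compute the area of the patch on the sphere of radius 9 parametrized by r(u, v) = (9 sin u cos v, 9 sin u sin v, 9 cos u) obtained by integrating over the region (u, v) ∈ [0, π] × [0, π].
Area = 162*pi

Area = ∫∫ √(EG − F²) du dv with √(EG − F²) = 81*Abs(sin(u)). Integrating over [0, π] × [0, π] gives 162*pi.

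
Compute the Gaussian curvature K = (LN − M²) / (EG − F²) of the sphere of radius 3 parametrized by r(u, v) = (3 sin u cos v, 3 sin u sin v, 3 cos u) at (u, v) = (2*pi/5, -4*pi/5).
K = 1/9

Coefficients of the first fundamental form: E = 9, F = 0, G = 9*sin(u)^2.
Coefficients of the second fundamental form: L = -3*sin(u)/Abs(sin(u)), M = 0, N = -3*sin(u)^3/Abs(sin(u)).
Assemble K = (LN − M²)/(EG − F²) = 1/9. At (u, v) = (2*pi/5, -4*pi/5): K = 1/9.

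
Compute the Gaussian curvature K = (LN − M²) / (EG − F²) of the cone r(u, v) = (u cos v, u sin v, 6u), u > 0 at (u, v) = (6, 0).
K = 0

Coefficients of the first fundamental form: E = 37, F = 0, G = u^2.
Coefficients of the second fundamental form: L = 0, M = 0, N = 6*sqrt(37)*u^2/(37*Abs(u)).
Assemble K = (LN − M²)/(EG − F²) = 0. At (u, v) = (6, 0): K = 0.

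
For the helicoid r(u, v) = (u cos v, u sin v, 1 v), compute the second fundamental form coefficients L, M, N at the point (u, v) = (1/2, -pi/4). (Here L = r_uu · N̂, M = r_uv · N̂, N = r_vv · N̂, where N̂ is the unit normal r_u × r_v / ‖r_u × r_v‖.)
L = 0;  M = -2*sqrt(5)/5;  N = 0

Compute the unit normal N̂(u, v) = (sin(v)/sqrt(u^2 + 1), -cos(v)/sqrt(u^2 + 1), u/sqrt(u^2 + 1)), and the second partials r_uu, r_uv, r_vv. Take dot products:
  L(u, v) = r_uu · N̂ = 0,
  M(u, v) = r_uv · N̂ = -1/sqrt(u^2 + 1),
  N(u, v) = r_vv · N̂ = 0.
Evaluating at (u, v) = (1/2, -pi/4):
  L = 0, M = -2*sqrt(5)/5, N = 0.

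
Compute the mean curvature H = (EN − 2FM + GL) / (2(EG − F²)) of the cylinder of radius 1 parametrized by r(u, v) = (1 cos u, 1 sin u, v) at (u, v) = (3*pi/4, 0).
H = -1/2

With E = 1, F = 0, G = 1, L = -1, M = 0, N = 0, assemble
  H = (EN − 2FM + GL) / (2(EG − F²)) = -1/2.
At (u, v) = (3*pi/4, 0): H = -1/2.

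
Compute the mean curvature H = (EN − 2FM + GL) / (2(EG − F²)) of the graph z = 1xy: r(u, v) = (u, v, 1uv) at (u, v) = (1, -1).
H = sqrt(3)/9

With E = v^2 + 1, F = u*v, G = u^2 + 1, L = 0, M = 1/sqrt(u^2 + v^2 + 1), N = 0, assemble
  H = (EN − 2FM + GL) / (2(EG − F²)) = -u*v/(u^2 + v^2 + 1)^(3/2).
At (u, v) = (1, -1): H = sqrt(3)/9.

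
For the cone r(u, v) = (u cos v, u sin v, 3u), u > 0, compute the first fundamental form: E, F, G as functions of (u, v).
E = 10;  F = 0;  G = u^2

Compute partials: r_u = (cos(v), sin(v), 3), r_v = (-u*sin(v), u*cos(v), 0). Then
  E = r_u · r_u = 10,
  F = r_u · r_v = 0,
  G = r_v · r_v = u^2.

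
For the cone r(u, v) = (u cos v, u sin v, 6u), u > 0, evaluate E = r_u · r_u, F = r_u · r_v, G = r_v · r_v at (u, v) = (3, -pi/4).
E = 37;  F = 0;  G = 9

Partials: r_u = (cos(v), sin(v), 6), r_v = (-u*sin(v), u*cos(v), 0). As functions of (u, v):
  E = r_u · r_u = 37,
  F = r_u · r_v = 0,
  G = r_v · r_v = u^2.
Evaluating at (u, v) = (3, -pi/4): E = 37, F = 0, G = 9.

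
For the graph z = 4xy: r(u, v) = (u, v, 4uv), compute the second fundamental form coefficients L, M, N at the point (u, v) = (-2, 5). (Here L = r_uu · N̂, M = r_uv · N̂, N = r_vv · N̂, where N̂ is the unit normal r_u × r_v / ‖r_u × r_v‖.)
L = 0;  M = 4*sqrt(465)/465;  N = 0

Compute the unit normal N̂(u, v) = (-4*v/sqrt(16*u^2 + 16*v^2 + 1), -4*u/sqrt(16*u^2 + 16*v^2 + 1), 1/sqrt(16*u^2 + 16*v^2 + 1)), and the second partials r_uu, r_uv, r_vv. Take dot products:
  L(u, v) = r_uu · N̂ = 0,
  M(u, v) = r_uv · N̂ = 4/sqrt(16*u^2 + 16*v^2 + 1),
  N(u, v) = r_vv · N̂ = 0.
Evaluating at (u, v) = (-2, 5):
  L = 0, M = 4*sqrt(465)/465, N = 0.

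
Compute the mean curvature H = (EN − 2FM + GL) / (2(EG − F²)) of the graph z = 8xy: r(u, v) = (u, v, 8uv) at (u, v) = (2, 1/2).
H = -512*sqrt(273)/74529

With E = 64*v^2 + 1, F = 64*u*v, G = 64*u^2 + 1, L = 0, M = 8/sqrt(64*u^2 + 64*v^2 + 1), N = 0, assemble
  H = (EN − 2FM + GL) / (2(EG − F²)) = -512*u*v/(64*u^2 + 64*v^2 + 1)^(3/2).
At (u, v) = (2, 1/2): H = -512*sqrt(273)/74529.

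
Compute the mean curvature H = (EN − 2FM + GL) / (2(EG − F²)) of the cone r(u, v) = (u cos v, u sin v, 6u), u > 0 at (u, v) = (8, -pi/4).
H = 3*sqrt(37)/296

With E = 37, F = 0, G = u^2, L = 0, M = 0, N = 6*sqrt(37)*u^2/(37*Abs(u)), assemble
  H = (EN − 2FM + GL) / (2(EG − F²)) = 3*sqrt(37)/(37*Abs(u)).
At (u, v) = (8, -pi/4): H = 3*sqrt(37)/296.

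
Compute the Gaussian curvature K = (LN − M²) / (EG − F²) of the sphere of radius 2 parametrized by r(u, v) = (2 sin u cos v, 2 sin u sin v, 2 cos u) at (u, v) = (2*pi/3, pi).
K = 1/4

Coefficients of the first fundamental form: E = 4, F = 0, G = 4*sin(u)^2.
Coefficients of the second fundamental form: L = -2*sin(u)/Abs(sin(u)), M = 0, N = -2*sin(u)^3/Abs(sin(u)).
Assemble K = (LN − M²)/(EG − F²) = 1/4. At (u, v) = (2*pi/3, pi): K = 1/4.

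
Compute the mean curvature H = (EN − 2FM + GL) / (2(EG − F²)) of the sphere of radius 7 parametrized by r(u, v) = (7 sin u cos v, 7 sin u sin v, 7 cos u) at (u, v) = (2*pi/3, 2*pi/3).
H = -1/7

With E = 49, F = 0, G = 49*sin(u)^2, L = -7*sin(u)/Abs(sin(u)), M = 0, N = -7*sin(u)^3/Abs(sin(u)), assemble
  H = (EN − 2FM + GL) / (2(EG − F²)) = -sin(u)/(7*Abs(sin(u))).
At (u, v) = (2*pi/3, 2*pi/3): H = -1/7.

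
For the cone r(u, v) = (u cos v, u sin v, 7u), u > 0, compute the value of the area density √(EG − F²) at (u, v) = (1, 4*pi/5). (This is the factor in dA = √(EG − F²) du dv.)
√(EG − F²)|_{(1, 4*pi/5)} = 5*sqrt(2)

E = 50, F = 0, G = u^2, so EG − F² = 50*u^2. Taking the positive square root: √(EG − F²) = 5*sqrt(2)*Abs(u). At (u, v) = (1, 4*pi/5): 5*sqrt(2).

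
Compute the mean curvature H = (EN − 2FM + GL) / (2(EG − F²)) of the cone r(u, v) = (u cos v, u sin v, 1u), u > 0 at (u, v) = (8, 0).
H = sqrt(2)/32

With E = 2, F = 0, G = u^2, L = 0, M = 0, N = sqrt(2)*u^2/(2*Abs(u)), assemble
  H = (EN − 2FM + GL) / (2(EG − F²)) = sqrt(2)/(4*Abs(u)).
At (u, v) = (8, 0): H = sqrt(2)/32.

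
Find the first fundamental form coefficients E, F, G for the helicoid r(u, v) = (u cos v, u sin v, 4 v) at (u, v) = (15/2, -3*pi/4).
E = 1;  F = 0;  G = 289/4

Partials: r_u = (cos(v), sin(v), 0), r_v = (-u*sin(v), u*cos(v), 4). As functions of (u, v):
  E = r_u · r_u = 1,
  F = r_u · r_v = 0,
  G = r_v · r_v = u^2 + 16.
Evaluating at (u, v) = (15/2, -3*pi/4): E = 1, F = 0, G = 289/4.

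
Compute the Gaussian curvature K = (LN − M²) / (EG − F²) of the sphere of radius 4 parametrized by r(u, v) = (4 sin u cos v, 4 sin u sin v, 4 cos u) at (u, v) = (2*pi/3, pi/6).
K = 1/16

Coefficients of the first fundamental form: E = 16, F = 0, G = 16*sin(u)^2.
Coefficients of the second fundamental form: L = -4*sin(u)/Abs(sin(u)), M = 0, N = -4*sin(u)^3/Abs(sin(u)).
Assemble K = (LN − M²)/(EG − F²) = 1/16. At (u, v) = (2*pi/3, pi/6): K = 1/16.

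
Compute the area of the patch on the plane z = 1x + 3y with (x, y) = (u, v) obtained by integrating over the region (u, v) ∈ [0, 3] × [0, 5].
Area = 15*sqrt(11)

Area = ∫∫ √(EG − F²) du dv with √(EG − F²) = sqrt(11). Integrating over [0, 3] × [0, 5] gives 15*sqrt(11).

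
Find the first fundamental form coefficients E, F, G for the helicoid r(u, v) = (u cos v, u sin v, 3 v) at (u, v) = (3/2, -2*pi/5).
E = 1;  F = 0;  G = 45/4

Partials: r_u = (cos(v), sin(v), 0), r_v = (-u*sin(v), u*cos(v), 3). As functions of (u, v):
  E = r_u · r_u = 1,
  F = r_u · r_v = 0,
  G = r_v · r_v = u^2 + 9.
Evaluating at (u, v) = (3/2, -2*pi/5): E = 1, F = 0, G = 45/4.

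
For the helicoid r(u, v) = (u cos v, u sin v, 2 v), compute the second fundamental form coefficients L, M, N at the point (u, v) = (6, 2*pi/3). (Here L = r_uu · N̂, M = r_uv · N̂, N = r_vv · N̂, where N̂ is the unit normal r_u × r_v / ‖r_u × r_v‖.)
L = 0;  M = -sqrt(10)/10;  N = 0

Compute the unit normal N̂(u, v) = (2*sin(v)/sqrt(u^2 + 4), -2*cos(v)/sqrt(u^2 + 4), u/sqrt(u^2 + 4)), and the second partials r_uu, r_uv, r_vv. Take dot products:
  L(u, v) = r_uu · N̂ = 0,
  M(u, v) = r_uv · N̂ = -2/sqrt(u^2 + 4),
  N(u, v) = r_vv · N̂ = 0.
Evaluating at (u, v) = (6, 2*pi/3):
  L = 0, M = -sqrt(10)/10, N = 0.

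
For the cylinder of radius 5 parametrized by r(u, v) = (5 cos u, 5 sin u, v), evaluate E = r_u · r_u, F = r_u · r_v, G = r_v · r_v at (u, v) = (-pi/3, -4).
E = 25;  F = 0;  G = 1

Partials: r_u = (-5*sin(u), 5*cos(u), 0), r_v = (0, 0, 1). As functions of (u, v):
  E = r_u · r_u = 25,
  F = r_u · r_v = 0,
  G = r_v · r_v = 1.
Evaluating at (u, v) = (-pi/3, -4): E = 25, F = 0, G = 1.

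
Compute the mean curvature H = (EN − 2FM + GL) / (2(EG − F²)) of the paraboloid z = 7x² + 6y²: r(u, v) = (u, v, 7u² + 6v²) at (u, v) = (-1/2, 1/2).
H = 13*sqrt(86)/172

With E = 196*u^2 + 1, F = 168*u*v, G = 144*v^2 + 1, L = 14/sqrt(196*u^2 + 144*v^2 + 1), M = 0, N = 12/sqrt(196*u^2 + 144*v^2 + 1), assemble
  H = (EN − 2FM + GL) / (2(EG − F²)) = (1176*u^2 + 1008*v^2 + 13)/(196*u^2 + 144*v^2 + 1)^(3/2).
At (u, v) = (-1/2, 1/2): H = 13*sqrt(86)/172.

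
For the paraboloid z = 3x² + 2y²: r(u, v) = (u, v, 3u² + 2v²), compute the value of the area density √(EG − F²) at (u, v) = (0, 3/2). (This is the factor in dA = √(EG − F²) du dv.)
√(EG − F²)|_{(0, 3/2)} = sqrt(37)

E = 36*u^2 + 1, F = 24*u*v, G = 16*v^2 + 1, so EG − F² = 36*u^2 + 16*v^2 + 1. Taking the positive square root: √(EG − F²) = sqrt(36*u^2 + 16*v^2 + 1). At (u, v) = (0, 3/2): sqrt(37).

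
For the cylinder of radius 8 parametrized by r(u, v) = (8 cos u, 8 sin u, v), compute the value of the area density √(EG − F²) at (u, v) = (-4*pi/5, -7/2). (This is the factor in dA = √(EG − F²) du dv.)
√(EG − F²)|_{(-4*pi/5, -7/2)} = 8

E = 64, F = 0, G = 1, so EG − F² = 64. Taking the positive square root: √(EG − F²) = 8. At (u, v) = (-4*pi/5, -7/2): 8.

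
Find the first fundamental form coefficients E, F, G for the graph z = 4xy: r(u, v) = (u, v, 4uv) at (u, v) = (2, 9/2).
E = 325;  F = 144;  G = 65

Partials: r_u = (1, 0, 4*v), r_v = (0, 1, 4*u). As functions of (u, v):
  E = r_u · r_u = 16*v^2 + 1,
  F = r_u · r_v = 16*u*v,
  G = r_v · r_v = 16*u^2 + 1.
Evaluating at (u, v) = (2, 9/2): E = 325, F = 144, G = 65.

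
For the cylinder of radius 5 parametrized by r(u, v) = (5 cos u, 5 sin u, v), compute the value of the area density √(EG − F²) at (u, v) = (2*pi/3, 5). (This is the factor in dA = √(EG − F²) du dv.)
√(EG − F²)|_{(2*pi/3, 5)} = 5

E = 25, F = 0, G = 1, so EG − F² = 25. Taking the positive square root: √(EG − F²) = 5. At (u, v) = (2*pi/3, 5): 5.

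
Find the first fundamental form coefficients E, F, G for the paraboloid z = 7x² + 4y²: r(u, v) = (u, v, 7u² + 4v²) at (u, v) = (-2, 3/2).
E = 785;  F = -336;  G = 145

Partials: r_u = (1, 0, 14*u), r_v = (0, 1, 8*v). As functions of (u, v):
  E = r_u · r_u = 196*u^2 + 1,
  F = r_u · r_v = 112*u*v,
  G = r_v · r_v = 64*v^2 + 1.
Evaluating at (u, v) = (-2, 3/2): E = 785, F = -336, G = 145.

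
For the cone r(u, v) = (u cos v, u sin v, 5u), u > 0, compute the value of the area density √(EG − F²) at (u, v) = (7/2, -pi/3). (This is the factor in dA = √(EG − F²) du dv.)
√(EG − F²)|_{(7/2, -pi/3)} = 7*sqrt(26)/2

E = 26, F = 0, G = u^2, so EG − F² = 26*u^2. Taking the positive square root: √(EG − F²) = sqrt(26)*Abs(u). At (u, v) = (7/2, -pi/3): 7*sqrt(26)/2.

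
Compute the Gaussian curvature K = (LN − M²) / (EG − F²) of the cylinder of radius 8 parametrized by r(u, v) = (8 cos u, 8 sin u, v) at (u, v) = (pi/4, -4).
K = 0

Coefficients of the first fundamental form: E = 64, F = 0, G = 1.
Coefficients of the second fundamental form: L = -8, M = 0, N = 0.
Assemble K = (LN − M²)/(EG − F²) = 0. At (u, v) = (pi/4, -4): K = 0.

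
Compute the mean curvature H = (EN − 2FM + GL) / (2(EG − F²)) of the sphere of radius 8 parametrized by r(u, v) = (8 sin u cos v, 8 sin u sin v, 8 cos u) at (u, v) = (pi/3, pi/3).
H = -1/8

With E = 64, F = 0, G = 64*sin(u)^2, L = -8*sin(u)/Abs(sin(u)), M = 0, N = -8*sin(u)^3/Abs(sin(u)), assemble
  H = (EN − 2FM + GL) / (2(EG − F²)) = -sin(u)/(8*Abs(sin(u))).
At (u, v) = (pi/3, pi/3): H = -1/8.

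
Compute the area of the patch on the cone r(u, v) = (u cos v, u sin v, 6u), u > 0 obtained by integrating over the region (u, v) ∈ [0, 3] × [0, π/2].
Area = 9*sqrt(37)*pi/4

Area = ∫∫ √(EG − F²) du dv with √(EG − F²) = sqrt(37)*Abs(u). Integrating over [0, 3] × [0, π/2] gives 9*sqrt(37)*pi/4.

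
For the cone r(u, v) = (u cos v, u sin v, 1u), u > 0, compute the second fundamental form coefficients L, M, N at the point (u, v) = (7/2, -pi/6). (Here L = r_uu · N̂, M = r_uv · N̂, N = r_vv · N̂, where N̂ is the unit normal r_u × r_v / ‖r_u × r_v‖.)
L = 0;  M = 0;  N = 7*sqrt(2)/4

Compute the unit normal N̂(u, v) = (-sqrt(2)*u*cos(v)/(2*Abs(u)), -sqrt(2)*u*sin(v)/(2*Abs(u)), sqrt(2)*u/(2*Abs(u))), and the second partials r_uu, r_uv, r_vv. Take dot products:
  L(u, v) = r_uu · N̂ = 0,
  M(u, v) = r_uv · N̂ = 0,
  N(u, v) = r_vv · N̂ = sqrt(2)*u^2/(2*Abs(u)).
Evaluating at (u, v) = (7/2, -pi/6):
  L = 0, M = 0, N = 7*sqrt(2)/4.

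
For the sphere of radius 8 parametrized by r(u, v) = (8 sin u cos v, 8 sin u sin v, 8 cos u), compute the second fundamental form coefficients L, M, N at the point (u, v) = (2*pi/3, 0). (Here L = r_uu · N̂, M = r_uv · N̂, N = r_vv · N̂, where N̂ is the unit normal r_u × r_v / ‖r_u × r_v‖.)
L = -8;  M = 0;  N = -6

Compute the unit normal N̂(u, v) = (sin(u)^2*cos(v)/Abs(sin(u)), sin(u)^2*sin(v)/Abs(sin(u)), sin(2*u)/(2*Abs(sin(u)))), and the second partials r_uu, r_uv, r_vv. Take dot products:
  L(u, v) = r_uu · N̂ = -8*sin(u)/Abs(sin(u)),
  M(u, v) = r_uv · N̂ = 0,
  N(u, v) = r_vv · N̂ = -8*sin(u)^3/Abs(sin(u)).
Evaluating at (u, v) = (2*pi/3, 0):
  L = -8, M = 0, N = -6.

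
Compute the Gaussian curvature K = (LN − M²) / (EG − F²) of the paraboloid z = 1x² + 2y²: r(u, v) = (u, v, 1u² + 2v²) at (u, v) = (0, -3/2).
K = 8/1369

Coefficients of the first fundamental form: E = 4*u^2 + 1, F = 8*u*v, G = 16*v^2 + 1.
Coefficients of the second fundamental form: L = 2/sqrt(4*u^2 + 16*v^2 + 1), M = 0, N = 4/sqrt(4*u^2 + 16*v^2 + 1).
Assemble K = (LN − M²)/(EG − F²) = 8/(16*u^4 + 128*u^2*v^2 + 8*u^2 + 256*v^4 + 32*v^2 + 1). At (u, v) = (0, -3/2): K = 8/1369.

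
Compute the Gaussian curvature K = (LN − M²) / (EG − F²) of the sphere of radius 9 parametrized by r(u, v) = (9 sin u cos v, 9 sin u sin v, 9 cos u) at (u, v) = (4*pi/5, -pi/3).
K = 1/81

Coefficients of the first fundamental form: E = 81, F = 0, G = 81*sin(u)^2.
Coefficients of the second fundamental form: L = -9*sin(u)/Abs(sin(u)), M = 0, N = -9*sin(u)^3/Abs(sin(u)).
Assemble K = (LN − M²)/(EG − F²) = 1/81. At (u, v) = (4*pi/5, -pi/3): K = 1/81.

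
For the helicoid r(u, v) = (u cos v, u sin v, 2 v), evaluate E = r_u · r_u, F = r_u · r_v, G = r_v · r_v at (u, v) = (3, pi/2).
E = 1;  F = 0;  G = 13

Partials: r_u = (cos(v), sin(v), 0), r_v = (-u*sin(v), u*cos(v), 2). As functions of (u, v):
  E = r_u · r_u = 1,
  F = r_u · r_v = 0,
  G = r_v · r_v = u^2 + 4.
Evaluating at (u, v) = (3, pi/2): E = 1, F = 0, G = 13.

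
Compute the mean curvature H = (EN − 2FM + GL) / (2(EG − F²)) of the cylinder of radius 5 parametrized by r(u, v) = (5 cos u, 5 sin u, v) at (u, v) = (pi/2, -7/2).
H = -1/10

With E = 25, F = 0, G = 1, L = -5, M = 0, N = 0, assemble
  H = (EN − 2FM + GL) / (2(EG − F²)) = -1/10.
At (u, v) = (pi/2, -7/2): H = -1/10.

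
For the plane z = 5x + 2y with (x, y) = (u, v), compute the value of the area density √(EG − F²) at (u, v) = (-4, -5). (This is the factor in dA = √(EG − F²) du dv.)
√(EG − F²)|_{(-4, -5)} = sqrt(30)

E = 26, F = 10, G = 5, so EG − F² = 30. Taking the positive square root: √(EG − F²) = sqrt(30). At (u, v) = (-4, -5): sqrt(30).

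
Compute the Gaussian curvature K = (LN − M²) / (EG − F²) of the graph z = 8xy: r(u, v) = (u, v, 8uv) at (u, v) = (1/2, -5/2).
K = -64/173889

Coefficients of the first fundamental form: E = 64*v^2 + 1, F = 64*u*v, G = 64*u^2 + 1.
Coefficients of the second fundamental form: L = 0, M = 8/sqrt(64*u^2 + 64*v^2 + 1), N = 0.
Assemble K = (LN − M²)/(EG − F²) = -64/(4096*u^4 + 8192*u^2*v^2 + 128*u^2 + 4096*v^4 + 128*v^2 + 1). At (u, v) = (1/2, -5/2): K = -64/173889.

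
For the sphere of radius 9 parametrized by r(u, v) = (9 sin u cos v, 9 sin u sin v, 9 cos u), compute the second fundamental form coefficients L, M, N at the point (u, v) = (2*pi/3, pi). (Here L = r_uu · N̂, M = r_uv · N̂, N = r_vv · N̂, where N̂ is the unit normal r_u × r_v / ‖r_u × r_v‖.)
L = -9;  M = 0;  N = -27/4

Compute the unit normal N̂(u, v) = (sin(u)^2*cos(v)/Abs(sin(u)), sin(u)^2*sin(v)/Abs(sin(u)), sin(2*u)/(2*Abs(sin(u)))), and the second partials r_uu, r_uv, r_vv. Take dot products:
  L(u, v) = r_uu · N̂ = -9*sin(u)/Abs(sin(u)),
  M(u, v) = r_uv · N̂ = 0,
  N(u, v) = r_vv · N̂ = -9*sin(u)^3/Abs(sin(u)).
Evaluating at (u, v) = (2*pi/3, pi):
  L = -9, M = 0, N = -27/4.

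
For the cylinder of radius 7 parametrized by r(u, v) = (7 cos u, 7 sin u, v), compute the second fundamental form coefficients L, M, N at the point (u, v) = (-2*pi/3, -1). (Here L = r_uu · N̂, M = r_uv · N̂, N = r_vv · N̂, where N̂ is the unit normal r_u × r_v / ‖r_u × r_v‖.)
L = -7;  M = 0;  N = 0

Compute the unit normal N̂(u, v) = (cos(u), sin(u), 0), and the second partials r_uu, r_uv, r_vv. Take dot products:
  L(u, v) = r_uu · N̂ = -7,
  M(u, v) = r_uv · N̂ = 0,
  N(u, v) = r_vv · N̂ = 0.
Evaluating at (u, v) = (-2*pi/3, -1):
  L = -7, M = 0, N = 0.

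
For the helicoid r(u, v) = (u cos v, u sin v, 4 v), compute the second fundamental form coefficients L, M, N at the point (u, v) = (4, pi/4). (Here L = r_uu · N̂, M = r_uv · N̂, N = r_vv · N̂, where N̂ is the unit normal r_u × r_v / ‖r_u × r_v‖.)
L = 0;  M = -sqrt(2)/2;  N = 0

Compute the unit normal N̂(u, v) = (4*sin(v)/sqrt(u^2 + 16), -4*cos(v)/sqrt(u^2 + 16), u/sqrt(u^2 + 16)), and the second partials r_uu, r_uv, r_vv. Take dot products:
  L(u, v) = r_uu · N̂ = 0,
  M(u, v) = r_uv · N̂ = -4/sqrt(u^2 + 16),
  N(u, v) = r_vv · N̂ = 0.
Evaluating at (u, v) = (4, pi/4):
  L = 0, M = -sqrt(2)/2, N = 0.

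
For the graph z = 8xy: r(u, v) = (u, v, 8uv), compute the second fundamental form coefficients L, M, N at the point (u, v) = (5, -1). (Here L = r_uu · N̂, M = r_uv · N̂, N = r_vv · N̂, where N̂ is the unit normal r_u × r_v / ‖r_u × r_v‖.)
L = 0;  M = 8*sqrt(185)/555;  N = 0

Compute the unit normal N̂(u, v) = (-8*v/sqrt(64*u^2 + 64*v^2 + 1), -8*u/sqrt(64*u^2 + 64*v^2 + 1), 1/sqrt(64*u^2 + 64*v^2 + 1)), and the second partials r_uu, r_uv, r_vv. Take dot products:
  L(u, v) = r_uu · N̂ = 0,
  M(u, v) = r_uv · N̂ = 8/sqrt(64*u^2 + 64*v^2 + 1),
  N(u, v) = r_vv · N̂ = 0.
Evaluating at (u, v) = (5, -1):
  L = 0, M = 8*sqrt(185)/555, N = 0.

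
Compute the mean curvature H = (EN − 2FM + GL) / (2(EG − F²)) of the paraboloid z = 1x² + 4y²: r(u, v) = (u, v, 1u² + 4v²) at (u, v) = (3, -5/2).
H = 549*sqrt(437)/190969

With E = 4*u^2 + 1, F = 16*u*v, G = 64*v^2 + 1, L = 2/sqrt(4*u^2 + 64*v^2 + 1), M = 0, N = 8/sqrt(4*u^2 + 64*v^2 + 1), assemble
  H = (EN − 2FM + GL) / (2(EG − F²)) = (16*u^2 + 64*v^2 + 5)/(4*u^2 + 64*v^2 + 1)^(3/2).
At (u, v) = (3, -5/2): H = 549*sqrt(437)/190969.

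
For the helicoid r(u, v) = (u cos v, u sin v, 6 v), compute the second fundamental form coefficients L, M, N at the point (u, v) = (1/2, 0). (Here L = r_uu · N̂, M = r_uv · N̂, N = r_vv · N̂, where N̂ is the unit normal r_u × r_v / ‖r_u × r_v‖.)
L = 0;  M = -12*sqrt(145)/145;  N = 0

Compute the unit normal N̂(u, v) = (6*sin(v)/sqrt(u^2 + 36), -6*cos(v)/sqrt(u^2 + 36), u/sqrt(u^2 + 36)), and the second partials r_uu, r_uv, r_vv. Take dot products:
  L(u, v) = r_uu · N̂ = 0,
  M(u, v) = r_uv · N̂ = -6/sqrt(u^2 + 36),
  N(u, v) = r_vv · N̂ = 0.
Evaluating at (u, v) = (1/2, 0):
  L = 0, M = -12*sqrt(145)/145, N = 0.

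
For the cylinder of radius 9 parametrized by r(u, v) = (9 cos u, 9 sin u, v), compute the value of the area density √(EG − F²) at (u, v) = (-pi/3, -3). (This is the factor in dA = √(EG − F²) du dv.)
√(EG − F²)|_{(-pi/3, -3)} = 9

E = 81, F = 0, G = 1, so EG − F² = 81. Taking the positive square root: √(EG − F²) = 9. At (u, v) = (-pi/3, -3): 9.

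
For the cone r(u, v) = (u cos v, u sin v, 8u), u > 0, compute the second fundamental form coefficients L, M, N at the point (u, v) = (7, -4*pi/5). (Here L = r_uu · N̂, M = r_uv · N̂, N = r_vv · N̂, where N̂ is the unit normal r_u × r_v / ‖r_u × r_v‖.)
L = 0;  M = 0;  N = 56*sqrt(65)/65

Compute the unit normal N̂(u, v) = (-8*sqrt(65)*u*cos(v)/(65*Abs(u)), -8*sqrt(65)*u*sin(v)/(65*Abs(u)), sqrt(65)*u/(65*Abs(u))), and the second partials r_uu, r_uv, r_vv. Take dot products:
  L(u, v) = r_uu · N̂ = 0,
  M(u, v) = r_uv · N̂ = 0,
  N(u, v) = r_vv · N̂ = 8*sqrt(65)*u^2/(65*Abs(u)).
Evaluating at (u, v) = (7, -4*pi/5):
  L = 0, M = 0, N = 56*sqrt(65)/65.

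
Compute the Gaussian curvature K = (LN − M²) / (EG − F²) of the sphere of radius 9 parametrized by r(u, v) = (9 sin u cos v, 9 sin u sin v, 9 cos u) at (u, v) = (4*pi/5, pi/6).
K = 1/81

Coefficients of the first fundamental form: E = 81, F = 0, G = 81*sin(u)^2.
Coefficients of the second fundamental form: L = -9*sin(u)/Abs(sin(u)), M = 0, N = -9*sin(u)^3/Abs(sin(u)).
Assemble K = (LN − M²)/(EG − F²) = 1/81. At (u, v) = (4*pi/5, pi/6): K = 1/81.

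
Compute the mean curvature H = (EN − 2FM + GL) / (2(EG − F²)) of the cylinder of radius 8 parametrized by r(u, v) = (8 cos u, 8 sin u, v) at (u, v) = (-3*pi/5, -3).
H = -1/16

With E = 64, F = 0, G = 1, L = -8, M = 0, N = 0, assemble
  H = (EN − 2FM + GL) / (2(EG − F²)) = -1/16.
At (u, v) = (-3*pi/5, -3): H = -1/16.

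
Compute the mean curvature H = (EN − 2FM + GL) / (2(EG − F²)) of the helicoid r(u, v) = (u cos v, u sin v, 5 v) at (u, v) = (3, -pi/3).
H = 0

With E = 1, F = 0, G = u^2 + 25, L = 0, M = -5/sqrt(u^2 + 25), N = 0, assemble
  H = (EN − 2FM + GL) / (2(EG − F²)) = 0.
At (u, v) = (3, -pi/3): H = 0.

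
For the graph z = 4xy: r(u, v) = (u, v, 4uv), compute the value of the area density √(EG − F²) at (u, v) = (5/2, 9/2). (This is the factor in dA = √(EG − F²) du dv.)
√(EG − F²)|_{(5/2, 9/2)} = 5*sqrt(17)

E = 16*v^2 + 1, F = 16*u*v, G = 16*u^2 + 1, so EG − F² = 16*u^2 + 16*v^2 + 1. Taking the positive square root: √(EG − F²) = sqrt(16*u^2 + 16*v^2 + 1). At (u, v) = (5/2, 9/2): 5*sqrt(17).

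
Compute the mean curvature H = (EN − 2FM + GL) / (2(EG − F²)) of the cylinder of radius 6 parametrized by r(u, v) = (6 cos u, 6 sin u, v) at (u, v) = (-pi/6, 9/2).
H = -1/12

With E = 36, F = 0, G = 1, L = -6, M = 0, N = 0, assemble
  H = (EN − 2FM + GL) / (2(EG − F²)) = -1/12.
At (u, v) = (-pi/6, 9/2): H = -1/12.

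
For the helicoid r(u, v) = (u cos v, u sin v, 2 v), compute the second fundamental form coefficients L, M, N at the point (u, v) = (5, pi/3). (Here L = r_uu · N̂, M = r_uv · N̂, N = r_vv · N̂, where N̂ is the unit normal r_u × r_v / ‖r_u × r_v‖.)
L = 0;  M = -2*sqrt(29)/29;  N = 0

Compute the unit normal N̂(u, v) = (2*sin(v)/sqrt(u^2 + 4), -2*cos(v)/sqrt(u^2 + 4), u/sqrt(u^2 + 4)), and the second partials r_uu, r_uv, r_vv. Take dot products:
  L(u, v) = r_uu · N̂ = 0,
  M(u, v) = r_uv · N̂ = -2/sqrt(u^2 + 4),
  N(u, v) = r_vv · N̂ = 0.
Evaluating at (u, v) = (5, pi/3):
  L = 0, M = -2*sqrt(29)/29, N = 0.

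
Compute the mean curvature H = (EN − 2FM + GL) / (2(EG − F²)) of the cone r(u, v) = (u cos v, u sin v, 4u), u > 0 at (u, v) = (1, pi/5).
H = 2*sqrt(17)/17

With E = 17, F = 0, G = u^2, L = 0, M = 0, N = 4*sqrt(17)*u^2/(17*Abs(u)), assemble
  H = (EN − 2FM + GL) / (2(EG − F²)) = 2*sqrt(17)/(17*Abs(u)).
At (u, v) = (1, pi/5): H = 2*sqrt(17)/17.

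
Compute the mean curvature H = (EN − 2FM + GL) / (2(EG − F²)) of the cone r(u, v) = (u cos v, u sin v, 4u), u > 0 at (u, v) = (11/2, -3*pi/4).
H = 4*sqrt(17)/187

With E = 17, F = 0, G = u^2, L = 0, M = 0, N = 4*sqrt(17)*u^2/(17*Abs(u)), assemble
  H = (EN − 2FM + GL) / (2(EG − F²)) = 2*sqrt(17)/(17*Abs(u)).
At (u, v) = (11/2, -3*pi/4): H = 4*sqrt(17)/187.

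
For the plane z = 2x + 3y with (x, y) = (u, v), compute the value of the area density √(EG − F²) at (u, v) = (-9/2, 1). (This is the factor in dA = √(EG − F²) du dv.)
√(EG − F²)|_{(-9/2, 1)} = sqrt(14)

E = 5, F = 6, G = 10, so EG − F² = 14. Taking the positive square root: √(EG − F²) = sqrt(14). At (u, v) = (-9/2, 1): sqrt(14).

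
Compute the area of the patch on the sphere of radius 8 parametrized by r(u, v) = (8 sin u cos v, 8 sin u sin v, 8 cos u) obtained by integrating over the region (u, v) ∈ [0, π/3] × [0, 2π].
Area = 64*pi

Area = ∫∫ √(EG − F²) du dv with √(EG − F²) = 64*Abs(sin(u)). Integrating over [0, π/3] × [0, 2π] gives 64*pi.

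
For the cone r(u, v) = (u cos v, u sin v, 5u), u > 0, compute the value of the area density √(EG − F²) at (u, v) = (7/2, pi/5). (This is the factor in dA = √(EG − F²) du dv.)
√(EG − F²)|_{(7/2, pi/5)} = 7*sqrt(26)/2

E = 26, F = 0, G = u^2, so EG − F² = 26*u^2. Taking the positive square root: √(EG − F²) = sqrt(26)*Abs(u). At (u, v) = (7/2, pi/5): 7*sqrt(26)/2.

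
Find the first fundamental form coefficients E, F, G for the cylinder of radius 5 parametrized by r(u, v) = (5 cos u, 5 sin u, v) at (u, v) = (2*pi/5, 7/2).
E = 25;  F = 0;  G = 1

Partials: r_u = (-5*sin(u), 5*cos(u), 0), r_v = (0, 0, 1). As functions of (u, v):
  E = r_u · r_u = 25,
  F = r_u · r_v = 0,
  G = r_v · r_v = 1.
Evaluating at (u, v) = (2*pi/5, 7/2): E = 25, F = 0, G = 1.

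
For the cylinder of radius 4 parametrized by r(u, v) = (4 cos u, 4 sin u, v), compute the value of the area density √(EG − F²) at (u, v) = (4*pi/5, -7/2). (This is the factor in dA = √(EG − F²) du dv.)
√(EG − F²)|_{(4*pi/5, -7/2)} = 4

E = 16, F = 0, G = 1, so EG − F² = 16. Taking the positive square root: √(EG − F²) = 4. At (u, v) = (4*pi/5, -7/2): 4.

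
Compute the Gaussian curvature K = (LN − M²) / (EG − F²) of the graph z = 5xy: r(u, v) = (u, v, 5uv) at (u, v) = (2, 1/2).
K = -400/184041

Coefficients of the first fundamental form: E = 25*v^2 + 1, F = 25*u*v, G = 25*u^2 + 1.
Coefficients of the second fundamental form: L = 0, M = 5/sqrt(25*u^2 + 25*v^2 + 1), N = 0.
Assemble K = (LN − M²)/(EG − F²) = -25/(625*u^4 + 1250*u^2*v^2 + 50*u^2 + 625*v^4 + 50*v^2 + 1). At (u, v) = (2, 1/2): K = -400/184041.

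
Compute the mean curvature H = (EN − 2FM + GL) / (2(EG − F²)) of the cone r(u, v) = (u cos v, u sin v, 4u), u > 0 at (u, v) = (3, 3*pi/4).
H = 2*sqrt(17)/51

With E = 17, F = 0, G = u^2, L = 0, M = 0, N = 4*sqrt(17)*u^2/(17*Abs(u)), assemble
  H = (EN − 2FM + GL) / (2(EG − F²)) = 2*sqrt(17)/(17*Abs(u)).
At (u, v) = (3, 3*pi/4): H = 2*sqrt(17)/51.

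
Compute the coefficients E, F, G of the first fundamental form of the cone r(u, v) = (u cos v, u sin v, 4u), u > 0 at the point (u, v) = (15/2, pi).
E = 17;  F = 0;  G = 225/4

Partials: r_u = (cos(v), sin(v), 4), r_v = (-u*sin(v), u*cos(v), 0). As functions of (u, v):
  E = r_u · r_u = 17,
  F = r_u · r_v = 0,
  G = r_v · r_v = u^2.
Evaluating at (u, v) = (15/2, pi): E = 17, F = 0, G = 225/4.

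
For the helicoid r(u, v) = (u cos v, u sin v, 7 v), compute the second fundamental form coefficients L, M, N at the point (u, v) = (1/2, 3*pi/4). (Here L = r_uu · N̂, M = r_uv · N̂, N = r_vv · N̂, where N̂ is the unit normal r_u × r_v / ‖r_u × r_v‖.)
L = 0;  M = -14*sqrt(197)/197;  N = 0

Compute the unit normal N̂(u, v) = (7*sin(v)/sqrt(u^2 + 49), -7*cos(v)/sqrt(u^2 + 49), u/sqrt(u^2 + 49)), and the second partials r_uu, r_uv, r_vv. Take dot products:
  L(u, v) = r_uu · N̂ = 0,
  M(u, v) = r_uv · N̂ = -7/sqrt(u^2 + 49),
  N(u, v) = r_vv · N̂ = 0.
Evaluating at (u, v) = (1/2, 3*pi/4):
  L = 0, M = -14*sqrt(197)/197, N = 0.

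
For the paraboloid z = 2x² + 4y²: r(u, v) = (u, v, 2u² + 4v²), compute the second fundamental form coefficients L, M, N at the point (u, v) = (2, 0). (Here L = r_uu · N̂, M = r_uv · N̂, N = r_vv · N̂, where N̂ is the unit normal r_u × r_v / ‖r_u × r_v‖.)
L = 4*sqrt(65)/65;  M = 0;  N = 8*sqrt(65)/65

Compute the unit normal N̂(u, v) = (-4*u/sqrt(16*u^2 + 64*v^2 + 1), -8*v/sqrt(16*u^2 + 64*v^2 + 1), 1/sqrt(16*u^2 + 64*v^2 + 1)), and the second partials r_uu, r_uv, r_vv. Take dot products:
  L(u, v) = r_uu · N̂ = 4/sqrt(16*u^2 + 64*v^2 + 1),
  M(u, v) = r_uv · N̂ = 0,
  N(u, v) = r_vv · N̂ = 8/sqrt(16*u^2 + 64*v^2 + 1).
Evaluating at (u, v) = (2, 0):
  L = 4*sqrt(65)/65, M = 0, N = 8*sqrt(65)/65.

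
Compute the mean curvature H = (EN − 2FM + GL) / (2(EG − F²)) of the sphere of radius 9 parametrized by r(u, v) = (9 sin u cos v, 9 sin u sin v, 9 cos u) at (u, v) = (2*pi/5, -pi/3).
H = -1/9

With E = 81, F = 0, G = 81*sin(u)^2, L = -9*sin(u)/Abs(sin(u)), M = 0, N = -9*sin(u)^3/Abs(sin(u)), assemble
  H = (EN − 2FM + GL) / (2(EG − F²)) = -sin(u)/(9*Abs(sin(u))).
At (u, v) = (2*pi/5, -pi/3): H = -1/9.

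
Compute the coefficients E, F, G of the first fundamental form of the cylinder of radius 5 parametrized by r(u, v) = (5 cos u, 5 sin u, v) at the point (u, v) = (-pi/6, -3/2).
E = 25;  F = 0;  G = 1

Partials: r_u = (-5*sin(u), 5*cos(u), 0), r_v = (0, 0, 1). As functions of (u, v):
  E = r_u · r_u = 25,
  F = r_u · r_v = 0,
  G = r_v · r_v = 1.
Evaluating at (u, v) = (-pi/6, -3/2): E = 25, F = 0, G = 1.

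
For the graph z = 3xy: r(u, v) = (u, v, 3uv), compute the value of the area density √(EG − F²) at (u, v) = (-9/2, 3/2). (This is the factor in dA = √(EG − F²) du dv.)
√(EG − F²)|_{(-9/2, 3/2)} = sqrt(814)/2

E = 9*v^2 + 1, F = 9*u*v, G = 9*u^2 + 1, so EG − F² = 9*u^2 + 9*v^2 + 1. Taking the positive square root: √(EG − F²) = sqrt(9*u^2 + 9*v^2 + 1). At (u, v) = (-9/2, 3/2): sqrt(814)/2.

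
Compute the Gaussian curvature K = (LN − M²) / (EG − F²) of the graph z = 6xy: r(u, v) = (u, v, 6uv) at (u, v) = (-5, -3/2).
K = -9/241081

Coefficients of the first fundamental form: E = 36*v^2 + 1, F = 36*u*v, G = 36*u^2 + 1.
Coefficients of the second fundamental form: L = 0, M = 6/sqrt(36*u^2 + 36*v^2 + 1), N = 0.
Assemble K = (LN − M²)/(EG − F²) = -36/(1296*u^4 + 2592*u^2*v^2 + 72*u^2 + 1296*v^4 + 72*v^2 + 1). At (u, v) = (-5, -3/2): K = -9/241081.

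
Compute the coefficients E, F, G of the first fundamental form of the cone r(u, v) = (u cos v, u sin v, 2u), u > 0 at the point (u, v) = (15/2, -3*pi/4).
E = 5;  F = 0;  G = 225/4

Partials: r_u = (cos(v), sin(v), 2), r_v = (-u*sin(v), u*cos(v), 0). As functions of (u, v):
  E = r_u · r_u = 5,
  F = r_u · r_v = 0,
  G = r_v · r_v = u^2.
Evaluating at (u, v) = (15/2, -3*pi/4): E = 5, F = 0, G = 225/4.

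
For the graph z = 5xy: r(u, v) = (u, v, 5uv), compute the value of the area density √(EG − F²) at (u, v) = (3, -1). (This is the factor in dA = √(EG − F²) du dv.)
√(EG − F²)|_{(3, -1)} = sqrt(251)

E = 25*v^2 + 1, F = 25*u*v, G = 25*u^2 + 1, so EG − F² = 25*u^2 + 25*v^2 + 1. Taking the positive square root: √(EG − F²) = sqrt(25*u^2 + 25*v^2 + 1). At (u, v) = (3, -1): sqrt(251).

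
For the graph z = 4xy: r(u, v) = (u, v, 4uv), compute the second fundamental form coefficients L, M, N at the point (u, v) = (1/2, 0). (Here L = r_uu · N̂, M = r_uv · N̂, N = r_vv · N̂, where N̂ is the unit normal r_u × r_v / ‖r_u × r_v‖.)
L = 0;  M = 4*sqrt(5)/5;  N = 0

Compute the unit normal N̂(u, v) = (-4*v/sqrt(16*u^2 + 16*v^2 + 1), -4*u/sqrt(16*u^2 + 16*v^2 + 1), 1/sqrt(16*u^2 + 16*v^2 + 1)), and the second partials r_uu, r_uv, r_vv. Take dot products:
  L(u, v) = r_uu · N̂ = 0,
  M(u, v) = r_uv · N̂ = 4/sqrt(16*u^2 + 16*v^2 + 1),
  N(u, v) = r_vv · N̂ = 0.
Evaluating at (u, v) = (1/2, 0):
  L = 0, M = 4*sqrt(5)/5, N = 0.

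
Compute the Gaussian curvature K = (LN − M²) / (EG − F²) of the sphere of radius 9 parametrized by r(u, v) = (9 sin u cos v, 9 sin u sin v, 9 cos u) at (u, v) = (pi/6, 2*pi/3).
K = 1/81

Coefficients of the first fundamental form: E = 81, F = 0, G = 81*sin(u)^2.
Coefficients of the second fundamental form: L = -9*sin(u)/Abs(sin(u)), M = 0, N = -9*sin(u)^3/Abs(sin(u)).
Assemble K = (LN − M²)/(EG − F²) = 1/81. At (u, v) = (pi/6, 2*pi/3): K = 1/81.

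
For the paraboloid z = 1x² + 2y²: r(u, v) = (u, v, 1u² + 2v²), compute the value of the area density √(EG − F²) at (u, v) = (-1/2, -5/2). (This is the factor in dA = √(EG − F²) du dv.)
√(EG − F²)|_{(-1/2, -5/2)} = sqrt(102)

E = 4*u^2 + 1, F = 8*u*v, G = 16*v^2 + 1, so EG − F² = 4*u^2 + 16*v^2 + 1. Taking the positive square root: √(EG − F²) = sqrt(4*u^2 + 16*v^2 + 1). At (u, v) = (-1/2, -5/2): sqrt(102).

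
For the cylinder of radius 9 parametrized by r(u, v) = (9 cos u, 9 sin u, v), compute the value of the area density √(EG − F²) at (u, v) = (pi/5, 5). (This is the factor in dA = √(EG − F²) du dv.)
√(EG − F²)|_{(pi/5, 5)} = 9

E = 81, F = 0, G = 1, so EG − F² = 81. Taking the positive square root: √(EG − F²) = 9. At (u, v) = (pi/5, 5): 9.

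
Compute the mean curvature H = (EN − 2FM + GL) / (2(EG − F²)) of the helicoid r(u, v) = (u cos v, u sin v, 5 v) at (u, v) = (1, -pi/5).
H = 0

With E = 1, F = 0, G = u^2 + 25, L = 0, M = -5/sqrt(u^2 + 25), N = 0, assemble
  H = (EN − 2FM + GL) / (2(EG − F²)) = 0.
At (u, v) = (1, -pi/5): H = 0.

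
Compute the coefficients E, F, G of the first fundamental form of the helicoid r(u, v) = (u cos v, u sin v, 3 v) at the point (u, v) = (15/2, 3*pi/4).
E = 1;  F = 0;  G = 261/4

Partials: r_u = (cos(v), sin(v), 0), r_v = (-u*sin(v), u*cos(v), 3). As functions of (u, v):
  E = r_u · r_u = 1,
  F = r_u · r_v = 0,
  G = r_v · r_v = u^2 + 9.
Evaluating at (u, v) = (15/2, 3*pi/4): E = 1, F = 0, G = 261/4.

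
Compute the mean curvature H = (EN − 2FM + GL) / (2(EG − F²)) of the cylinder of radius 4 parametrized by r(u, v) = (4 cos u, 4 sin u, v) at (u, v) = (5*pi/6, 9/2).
H = -1/8

With E = 16, F = 0, G = 1, L = -4, M = 0, N = 0, assemble
  H = (EN − 2FM + GL) / (2(EG − F²)) = -1/8.
At (u, v) = (5*pi/6, 9/2): H = -1/8.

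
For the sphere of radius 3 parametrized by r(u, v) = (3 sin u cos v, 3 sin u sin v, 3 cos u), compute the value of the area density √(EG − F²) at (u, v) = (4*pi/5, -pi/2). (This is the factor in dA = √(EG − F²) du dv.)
√(EG − F²)|_{(4*pi/5, -pi/2)} = 9*sqrt(10 - 2*sqrt(5))/4

E = 9, F = 0, G = 9*sin(u)^2, so EG − F² = 81*sin(u)^2. Taking the positive square root: √(EG − F²) = 9*Abs(sin(u)). At (u, v) = (4*pi/5, -pi/2): 9*sqrt(10 - 2*sqrt(5))/4.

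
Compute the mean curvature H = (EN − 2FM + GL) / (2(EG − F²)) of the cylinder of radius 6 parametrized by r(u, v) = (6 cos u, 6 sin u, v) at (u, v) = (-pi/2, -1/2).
H = -1/12

With E = 36, F = 0, G = 1, L = -6, M = 0, N = 0, assemble
  H = (EN − 2FM + GL) / (2(EG − F²)) = -1/12.
At (u, v) = (-pi/2, -1/2): H = -1/12.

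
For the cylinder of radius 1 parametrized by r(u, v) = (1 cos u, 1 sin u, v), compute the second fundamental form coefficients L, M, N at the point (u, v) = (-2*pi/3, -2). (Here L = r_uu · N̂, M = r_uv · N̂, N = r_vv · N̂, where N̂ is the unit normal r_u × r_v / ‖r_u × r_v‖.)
L = -1;  M = 0;  N = 0

Compute the unit normal N̂(u, v) = (cos(u), sin(u), 0), and the second partials r_uu, r_uv, r_vv. Take dot products:
  L(u, v) = r_uu · N̂ = -1,
  M(u, v) = r_uv · N̂ = 0,
  N(u, v) = r_vv · N̂ = 0.
Evaluating at (u, v) = (-2*pi/3, -2):
  L = -1, M = 0, N = 0.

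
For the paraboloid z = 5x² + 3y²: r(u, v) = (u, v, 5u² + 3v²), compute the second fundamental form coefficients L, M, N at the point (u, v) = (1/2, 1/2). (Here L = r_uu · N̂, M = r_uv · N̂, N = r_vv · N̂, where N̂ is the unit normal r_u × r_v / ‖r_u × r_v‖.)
L = 2*sqrt(35)/7;  M = 0;  N = 6*sqrt(35)/35

Compute the unit normal N̂(u, v) = (-10*u/sqrt(100*u^2 + 36*v^2 + 1), -6*v/sqrt(100*u^2 + 36*v^2 + 1), 1/sqrt(100*u^2 + 36*v^2 + 1)), and the second partials r_uu, r_uv, r_vv. Take dot products:
  L(u, v) = r_uu · N̂ = 10/sqrt(100*u^2 + 36*v^2 + 1),
  M(u, v) = r_uv · N̂ = 0,
  N(u, v) = r_vv · N̂ = 6/sqrt(100*u^2 + 36*v^2 + 1).
Evaluating at (u, v) = (1/2, 1/2):
  L = 2*sqrt(35)/7, M = 0, N = 6*sqrt(35)/35.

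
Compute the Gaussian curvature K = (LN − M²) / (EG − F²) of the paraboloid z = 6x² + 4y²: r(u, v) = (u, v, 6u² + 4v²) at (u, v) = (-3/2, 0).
K = 96/105625

Coefficients of the first fundamental form: E = 144*u^2 + 1, F = 96*u*v, G = 64*v^2 + 1.
Coefficients of the second fundamental form: L = 12/sqrt(144*u^2 + 64*v^2 + 1), M = 0, N = 8/sqrt(144*u^2 + 64*v^2 + 1).
Assemble K = (LN − M²)/(EG − F²) = 96/(20736*u^4 + 18432*u^2*v^2 + 288*u^2 + 4096*v^4 + 128*v^2 + 1). At (u, v) = (-3/2, 0): K = 96/105625.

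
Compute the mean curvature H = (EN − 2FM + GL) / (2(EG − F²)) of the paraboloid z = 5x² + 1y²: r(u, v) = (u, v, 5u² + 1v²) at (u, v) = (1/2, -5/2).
H = 52*sqrt(51)/867

With E = 100*u^2 + 1, F = 20*u*v, G = 4*v^2 + 1, L = 10/sqrt(100*u^2 + 4*v^2 + 1), M = 0, N = 2/sqrt(100*u^2 + 4*v^2 + 1), assemble
  H = (EN − 2FM + GL) / (2(EG − F²)) = 2*(50*u^2 + 10*v^2 + 3)/(100*u^2 + 4*v^2 + 1)^(3/2).
At (u, v) = (1/2, -5/2): H = 52*sqrt(51)/867.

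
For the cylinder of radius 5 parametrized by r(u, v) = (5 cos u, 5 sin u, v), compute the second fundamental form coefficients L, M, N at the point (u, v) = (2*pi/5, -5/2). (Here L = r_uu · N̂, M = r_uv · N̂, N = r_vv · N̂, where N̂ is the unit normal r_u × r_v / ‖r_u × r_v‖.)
L = -5;  M = 0;  N = 0

Compute the unit normal N̂(u, v) = (cos(u), sin(u), 0), and the second partials r_uu, r_uv, r_vv. Take dot products:
  L(u, v) = r_uu · N̂ = -5,
  M(u, v) = r_uv · N̂ = 0,
  N(u, v) = r_vv · N̂ = 0.
Evaluating at (u, v) = (2*pi/5, -5/2):
  L = -5, M = 0, N = 0.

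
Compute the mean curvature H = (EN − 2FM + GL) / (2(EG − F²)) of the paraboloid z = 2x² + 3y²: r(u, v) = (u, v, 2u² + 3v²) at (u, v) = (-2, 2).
H = 485*sqrt(209)/43681

With E = 16*u^2 + 1, F = 24*u*v, G = 36*v^2 + 1, L = 4/sqrt(16*u^2 + 36*v^2 + 1), M = 0, N = 6/sqrt(16*u^2 + 36*v^2 + 1), assemble
  H = (EN − 2FM + GL) / (2(EG − F²)) = (48*u^2 + 72*v^2 + 5)/(16*u^2 + 36*v^2 + 1)^(3/2).
At (u, v) = (-2, 2): H = 485*sqrt(209)/43681.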